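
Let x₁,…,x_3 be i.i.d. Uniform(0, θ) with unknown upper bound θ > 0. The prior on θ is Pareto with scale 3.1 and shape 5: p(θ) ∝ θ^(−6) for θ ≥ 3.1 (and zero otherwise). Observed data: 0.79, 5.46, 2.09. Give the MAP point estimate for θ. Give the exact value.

θ̂_MAP = 5.46

The Uniform(0, θ) likelihood is θ^(−n) for θ ≥ max(xᵢ), zero otherwise. Here max(xᵢ) = 5.46.
Posterior ∝ θ^(−6) · θ^(−3) = θ^(−9) on θ ≥ max(3.1, 5.46) = 5.46.
This density is strictly decreasing in θ, so the posterior mode lies at the lower boundary of the support.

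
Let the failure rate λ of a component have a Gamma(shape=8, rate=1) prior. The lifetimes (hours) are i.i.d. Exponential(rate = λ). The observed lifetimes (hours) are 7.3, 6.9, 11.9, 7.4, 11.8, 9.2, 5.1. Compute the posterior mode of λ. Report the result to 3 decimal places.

λ̂_MAP = 0.231

The Exponential(rate=λ) likelihood is ∝ λ^n e^(−λΣtᵢ). Here n = 7 and Σtᵢ = 7.3 + 6.9 + 11.9 + 7.4 + 11.8 + 9.2 + 5.1 = 59.6.
Posterior ∝ λ^7e^(−1λ) · λ^7e^(−59.6λ) = λ^14e^(−60.6λ), i.e. Gamma(15, 60.6).
Mode = (a−1)/b = 14/60.6 ≈ 0.231.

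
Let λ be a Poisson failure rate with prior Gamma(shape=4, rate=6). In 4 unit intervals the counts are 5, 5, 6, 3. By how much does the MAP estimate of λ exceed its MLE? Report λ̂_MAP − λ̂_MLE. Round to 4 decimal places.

MAP − MLE = -2.5500

Σxᵢ = 19. Posterior is Gamma(23, 10); MAP = (23−1)/10 = 22/10 ≈ 2.20000.
MLE = x̄ = 19/4 ≈ 4.75000.
Difference = 22/10 − 19/4 = -51/20 ≈ -2.5500.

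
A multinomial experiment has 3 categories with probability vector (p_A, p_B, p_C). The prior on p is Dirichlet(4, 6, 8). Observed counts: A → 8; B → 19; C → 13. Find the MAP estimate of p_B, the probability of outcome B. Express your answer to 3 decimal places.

MAP estimate of p_B = 0.436

The posterior is Dirichlet(αᵢ + nᵢ) = Dirichlet(12, 25, 21).
For a Dirichlet(a₁,…,a_K) with all aᵢ > 1, the mode has j-th component (aⱼ − 1)/(Σaᵢ − K).
Here Σaᵢ = 58 and K = 3, so p_B = (25 − 1)/(58 − 3) = 24/55 ≈ 0.436.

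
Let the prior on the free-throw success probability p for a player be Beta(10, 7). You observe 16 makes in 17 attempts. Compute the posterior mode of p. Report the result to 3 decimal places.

p̂_MAP = 0.781

Prior: Beta(10, 7).
Data: 16 successes in 17 trials. The binomial likelihood contributes p^16(1−p)^1, so the posterior is Beta(10+16, 7+1) = Beta(26, 8).
For Beta(a, b) with a, b > 1 the mode is (a−1)/(a+b−2) = 25/32 ≈ 0.781.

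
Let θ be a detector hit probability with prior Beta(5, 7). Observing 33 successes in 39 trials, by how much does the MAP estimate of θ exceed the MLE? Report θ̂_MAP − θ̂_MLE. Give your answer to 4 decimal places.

MAP − MLE = -0.0911

Posterior is Beta(38, 13); MAP = (38−1)/(51−2) = 37/49 ≈ 0.75510.
MLE ignores the prior: θ̂_MLE = k/n = 33/39 ≈ 0.84615.
Difference = 37/49 − 33/39 = -58/637 ≈ -0.0911.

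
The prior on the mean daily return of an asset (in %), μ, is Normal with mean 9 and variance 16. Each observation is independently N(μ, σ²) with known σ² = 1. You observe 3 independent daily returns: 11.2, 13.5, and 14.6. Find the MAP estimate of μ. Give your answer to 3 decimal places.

μ̂_MAP = 13.016

n = 3; x̄ = (11.2 + 13.5 + 14.6)/3 = 39.3/3 = 13.1.
For a Normal prior and Normal likelihood with known variance, the posterior is Normal; its mode equals its mean, the precision-weighted average.
Prior precision 1/σ₀² = 1/16 = 0.0625; data precision n/σ² = 3/1 = 3.
μ̂ = (0.0625·9 + 3·13.1) / (0.0625 + 3) = 39.8625/3.0625 = 3189/245 ≈ 13.016.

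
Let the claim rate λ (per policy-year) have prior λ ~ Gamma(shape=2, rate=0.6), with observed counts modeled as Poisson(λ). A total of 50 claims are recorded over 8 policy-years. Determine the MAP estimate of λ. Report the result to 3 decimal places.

Σxᵢ = 50, n = 8.
Posterior ∝ λe^(−0.6λ) · λ^50e^(−8λ) = λ^51e^(−8.6λ), i.e. Gamma(shape=52, rate=8.6).
The mode of a Gamma(a, b) with a ≥ 1 (shape–rate) is (a−1)/b = 51/8.6 ≈ 5.930.

λ̂_MAP = 5.930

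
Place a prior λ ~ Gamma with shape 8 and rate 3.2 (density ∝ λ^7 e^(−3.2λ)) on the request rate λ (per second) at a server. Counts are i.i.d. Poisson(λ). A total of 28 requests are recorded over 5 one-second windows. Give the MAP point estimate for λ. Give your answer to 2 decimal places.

Σxᵢ = 28, n = 5.
Posterior ∝ λ^7e^(−3.2λ) · λ^28e^(−5λ) = λ^35e^(−8.2λ), i.e. Gamma(shape=36, rate=8.2).
The mode of a Gamma(a, b) with a ≥ 1 (shape–rate) is (a−1)/b = 35/8.2 ≈ 4.27.

λ̂_MAP = 4.27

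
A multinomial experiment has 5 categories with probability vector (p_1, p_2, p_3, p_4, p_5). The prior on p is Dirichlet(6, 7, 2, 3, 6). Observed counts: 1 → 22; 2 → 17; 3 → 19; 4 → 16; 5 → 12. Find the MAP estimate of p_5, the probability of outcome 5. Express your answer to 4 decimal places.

MAP estimate: 0.1619

The posterior is Dirichlet(αᵢ + nᵢ) = Dirichlet(28, 24, 21, 19, 18).
For a Dirichlet(a₁,…,a_K) with all aᵢ > 1, the mode has j-th component (aⱼ − 1)/(Σaᵢ − K).
Here Σaᵢ = 110 and K = 5, so p_5 = (18 − 1)/(110 − 5) = 17/105 ≈ 0.1619.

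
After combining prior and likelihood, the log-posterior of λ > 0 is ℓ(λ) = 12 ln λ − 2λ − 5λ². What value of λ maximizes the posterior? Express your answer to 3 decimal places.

λ̂_MAP = 1.000

ℓ'(λ) = 12/λ − 2 − 10λ. Setting this to zero and multiplying by λ: 10λ² + 2λ − 12 = 0.
λ = (−2 + √(2² + 4·10·12)) / (2·10) = (−2 + √484) / 20 = (−2 + 22)/20 = 1.
ℓ''(λ) = −12/λ² − 10 < 0, confirming a maximum.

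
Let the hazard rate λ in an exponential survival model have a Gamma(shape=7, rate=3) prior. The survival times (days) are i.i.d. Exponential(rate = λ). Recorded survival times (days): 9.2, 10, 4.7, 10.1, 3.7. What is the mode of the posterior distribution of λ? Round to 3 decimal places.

The Exponential(rate=λ) likelihood is ∝ λ^n e^(−λΣtᵢ). Here n = 5 and Σtᵢ = 9.2 + 10 + 4.7 + 10.1 + 3.7 = 37.7.
Posterior ∝ λ^6e^(−3λ) · λ^5e^(−37.7λ) = λ^11e^(−40.7λ), i.e. Gamma(12, 40.7).
Mode = (a−1)/b = 11/40.7 ≈ 0.270.

λ̂_MAP = 0.270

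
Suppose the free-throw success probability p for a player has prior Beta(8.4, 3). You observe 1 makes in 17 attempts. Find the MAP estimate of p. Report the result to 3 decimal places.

Prior: Beta(8.4, 3).
Data: 1 success in 17 trials. The binomial likelihood contributes p(1−p)^16, so the posterior is Beta(8.4+1, 3+16) = Beta(9.4, 19).
For Beta(a, b) with a, b > 1 the mode is (a−1)/(a+b−2) = 8.4/26.4 ≈ 0.318.

p̂_MAP = 0.318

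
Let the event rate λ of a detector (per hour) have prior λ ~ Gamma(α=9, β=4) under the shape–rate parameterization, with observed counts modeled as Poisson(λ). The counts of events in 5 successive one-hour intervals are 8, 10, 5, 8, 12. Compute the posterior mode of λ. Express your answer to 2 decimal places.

Σxᵢ = 8+10+5+8+12 = 43, with n = 5.
Posterior ∝ λ^8e^(−4λ) · λ^43e^(−5λ) = λ^51e^(−9λ), i.e. Gamma(shape=52, rate=9).
The mode of a Gamma(a, b) with a ≥ 1 (shape–rate) is (a−1)/b = 51/9 ≈ 5.67.

λ̂_MAP = 5.67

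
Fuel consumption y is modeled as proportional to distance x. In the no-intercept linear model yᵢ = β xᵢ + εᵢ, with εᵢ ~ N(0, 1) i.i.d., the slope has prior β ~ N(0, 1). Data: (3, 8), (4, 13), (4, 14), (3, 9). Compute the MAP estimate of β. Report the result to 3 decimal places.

log p(β | y) = −Σ(yᵢ − βxᵢ)²/(2·1) − β²/(2·1) + const.
Setting the derivative to zero: Σxᵢ(yᵢ − βxᵢ)/1 − β/1 = 0, so β = Σxᵢyᵢ / (Σxᵢ² + σ²/τ²).
Σxᵢyᵢ = 3·8 + 4·13 + 4·14 + 3·9 = 159; Σxᵢ² = 50; σ²/τ² = 1.
β̂_MAP = 159 / (50 + 1) = 159/51 ≈ 3.118.

β̂_MAP = 3.118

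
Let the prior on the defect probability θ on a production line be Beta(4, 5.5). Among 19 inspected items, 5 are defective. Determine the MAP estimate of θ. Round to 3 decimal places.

θ̂_MAP = 0.302

Prior: Beta(4, 5.5).
Data: 5 successes in 19 trials. The binomial likelihood contributes θ^5(1−θ)^14, so the posterior is Beta(4+5, 5.5+14) = Beta(9, 19.5).
For Beta(a, b) with a, b > 1 the mode is (a−1)/(a+b−2) = 8/26.5 ≈ 0.302.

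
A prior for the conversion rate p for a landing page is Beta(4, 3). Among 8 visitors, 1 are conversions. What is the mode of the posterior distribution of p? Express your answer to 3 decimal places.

Prior: Beta(4, 3).
Data: 1 success in 8 trials. The binomial likelihood contributes p(1−p)^7, so the posterior is Beta(4+1, 3+7) = Beta(5, 10).
For Beta(a, b) with a, b > 1 the mode is (a−1)/(a+b−2) = 4/13 ≈ 0.308.

p̂_MAP = 0.308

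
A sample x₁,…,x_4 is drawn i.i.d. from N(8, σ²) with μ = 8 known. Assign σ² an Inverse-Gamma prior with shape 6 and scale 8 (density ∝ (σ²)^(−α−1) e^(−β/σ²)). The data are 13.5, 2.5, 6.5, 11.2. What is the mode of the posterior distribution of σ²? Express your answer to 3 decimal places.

σ̂²_MAP = 4.944

Sum of squared deviations about the known mean: SS = (13.5−8)² + (2.5−8)² + (6.5−8)² + (11.2−8)² = 72.99.
The Normal likelihood contributes (σ²)^(−n/2) exp(−SS/(2σ²)), so the posterior is Inverse-Gamma(α + n/2, β + SS/2) = Inverse-Gamma(8, 44.495).
The mode of Inverse-Gamma(a, b) is b/(a+1) = 44.495/9 ≈ 4.944.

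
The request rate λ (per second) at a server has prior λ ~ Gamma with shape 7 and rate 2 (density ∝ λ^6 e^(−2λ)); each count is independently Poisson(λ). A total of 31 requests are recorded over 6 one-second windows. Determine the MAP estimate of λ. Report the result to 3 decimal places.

λ̂_MAP = 4.625

Σxᵢ = 31, n = 6.
Posterior ∝ λ^6e^(−2λ) · λ^31e^(−6λ) = λ^37e^(−8λ), i.e. Gamma(shape=38, rate=8).
The mode of a Gamma(a, b) with a ≥ 1 (shape–rate) is (a−1)/b = 37/8 ≈ 4.625.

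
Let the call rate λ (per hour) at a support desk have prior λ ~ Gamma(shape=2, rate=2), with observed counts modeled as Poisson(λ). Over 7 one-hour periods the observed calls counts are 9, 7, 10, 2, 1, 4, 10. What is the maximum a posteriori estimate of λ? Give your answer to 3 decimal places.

Σxᵢ = 9+7+10+2+1+4+10 = 43, with n = 7.
Posterior ∝ λe^(−2λ) · λ^43e^(−7λ) = λ^44e^(−9λ), i.e. Gamma(shape=45, rate=9).
The mode of a Gamma(a, b) with a ≥ 1 (shape–rate) is (a−1)/b = 44/9 ≈ 4.889.

λ̂_MAP = 4.889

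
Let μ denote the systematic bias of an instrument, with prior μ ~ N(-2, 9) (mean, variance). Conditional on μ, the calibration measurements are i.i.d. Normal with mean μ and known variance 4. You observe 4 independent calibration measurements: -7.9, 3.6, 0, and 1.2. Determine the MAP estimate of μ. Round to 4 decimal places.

μ̂_MAP = -0.8975

n = 4; x̄ = ((-7.9) + 3.6 + 0 + 1.2)/4 = -3.1/4 = -0.775.
For a Normal prior and Normal likelihood with known variance, the posterior is Normal; its mode equals its mean, the precision-weighted average.
Prior precision 1/σ₀² = 1/9; data precision n/σ² = 4/4 = 1.
μ̂ = ((1/9)·(-2) + 1·(-0.775)) / (1/9 + 1) = (-359/360)/(10/9) = -0.8975.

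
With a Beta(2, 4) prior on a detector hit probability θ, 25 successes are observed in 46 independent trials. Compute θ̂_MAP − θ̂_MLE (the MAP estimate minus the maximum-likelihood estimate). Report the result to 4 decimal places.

Posterior is Beta(27, 25); MAP = (27−1)/(52−2) = 26/50 ≈ 0.52000.
MLE ignores the prior: θ̂_MLE = k/n = 25/46 ≈ 0.54348.
Difference = 26/50 − 25/46 = -27/1150 ≈ -0.0235.

MAP − MLE = -0.0235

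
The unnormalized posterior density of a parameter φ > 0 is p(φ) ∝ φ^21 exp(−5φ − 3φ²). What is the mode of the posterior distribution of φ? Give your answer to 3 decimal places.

ℓ'(φ) = 21/φ − 5 − 6φ. Setting this to zero and multiplying by φ: 6φ² + 5φ − 21 = 0.
φ = (−5 + √(5² + 4·6·21)) / (2·6) = (−5 + √529) / 12 = (−5 + 23)/12 = 3/2.
ℓ''(φ) = −21/φ² − 6 < 0, confirming a maximum.

φ̂_MAP = 1.500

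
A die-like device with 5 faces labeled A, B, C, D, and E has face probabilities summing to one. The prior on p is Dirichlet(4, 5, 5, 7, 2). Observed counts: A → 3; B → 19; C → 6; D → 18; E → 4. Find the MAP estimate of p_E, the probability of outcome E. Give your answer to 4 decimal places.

MAP estimate of p_E = 0.0735

The posterior is Dirichlet(αᵢ + nᵢ) = Dirichlet(7, 24, 11, 25, 6).
For a Dirichlet(a₁,…,a_K) with all aᵢ > 1, the mode has j-th component (aⱼ − 1)/(Σaᵢ − K).
Here Σaᵢ = 73 and K = 5, so p_E = (6 − 1)/(73 − 5) = 5/68 ≈ 0.0735.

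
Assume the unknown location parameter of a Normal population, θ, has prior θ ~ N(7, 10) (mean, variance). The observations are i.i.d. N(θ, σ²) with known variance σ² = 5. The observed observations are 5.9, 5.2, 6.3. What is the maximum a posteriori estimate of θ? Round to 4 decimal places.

n = 3; x̄ = (5.9 + 5.2 + 6.3)/3 = 17.4/3 = 5.8.
For a Normal prior and Normal likelihood with known variance, the posterior is Normal; its mode equals its mean, the precision-weighted average.
Prior precision 1/σ₀² = 1/10 = 0.1; data precision n/σ² = 3/5 = 0.6.
θ̂ = (0.1·7 + 0.6·5.8) / (0.1 + 0.6) = 4.18/0.7 = 209/35 ≈ 5.9714.

θ̂_MAP = 5.9714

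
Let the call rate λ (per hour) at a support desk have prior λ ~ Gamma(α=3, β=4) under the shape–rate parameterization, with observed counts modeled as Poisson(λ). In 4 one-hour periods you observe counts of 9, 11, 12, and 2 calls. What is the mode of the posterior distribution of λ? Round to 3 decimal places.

λ̂_MAP = 4.500

Σxᵢ = 9+11+12+2 = 34, with n = 4.
Posterior ∝ λ^2e^(−4λ) · λ^34e^(−4λ) = λ^36e^(−8λ), i.e. Gamma(shape=37, rate=8).
The mode of a Gamma(a, b) with a ≥ 1 (shape–rate) is (a−1)/b = 36/8 ≈ 4.500.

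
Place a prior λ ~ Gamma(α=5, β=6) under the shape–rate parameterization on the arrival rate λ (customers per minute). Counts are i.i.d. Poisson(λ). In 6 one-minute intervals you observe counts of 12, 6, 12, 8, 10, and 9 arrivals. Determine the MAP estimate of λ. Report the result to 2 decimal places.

Σxᵢ = 12+6+12+8+10+9 = 57, with n = 6.
Posterior ∝ λ^4e^(−6λ) · λ^57e^(−6λ) = λ^61e^(−12λ), i.e. Gamma(shape=62, rate=12).
The mode of a Gamma(a, b) with a ≥ 1 (shape–rate) is (a−1)/b = 61/12 ≈ 5.08.

λ̂_MAP = 5.08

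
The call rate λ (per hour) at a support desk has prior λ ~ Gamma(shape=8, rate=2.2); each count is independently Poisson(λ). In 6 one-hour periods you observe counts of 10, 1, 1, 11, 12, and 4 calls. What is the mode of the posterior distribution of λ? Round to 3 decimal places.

λ̂_MAP = 5.610

Σxᵢ = 10+1+1+11+12+4 = 39, with n = 6.
Posterior ∝ λ^7e^(−2.2λ) · λ^39e^(−6λ) = λ^46e^(−8.2λ), i.e. Gamma(shape=47, rate=8.2).
The mode of a Gamma(a, b) with a ≥ 1 (shape–rate) is (a−1)/b = 46/8.2 ≈ 5.610.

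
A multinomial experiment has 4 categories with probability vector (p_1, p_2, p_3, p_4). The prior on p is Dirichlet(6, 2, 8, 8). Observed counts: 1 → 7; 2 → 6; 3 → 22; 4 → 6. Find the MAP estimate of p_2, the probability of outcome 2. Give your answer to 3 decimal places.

MAP estimate: 0.115

The posterior is Dirichlet(αᵢ + nᵢ) = Dirichlet(13, 8, 30, 14).
For a Dirichlet(a₁,…,a_K) with all aᵢ > 1, the mode has j-th component (aⱼ − 1)/(Σaᵢ − K).
Here Σaᵢ = 65 and K = 4, so p_2 = (8 − 1)/(65 − 4) = 7/61 ≈ 0.115.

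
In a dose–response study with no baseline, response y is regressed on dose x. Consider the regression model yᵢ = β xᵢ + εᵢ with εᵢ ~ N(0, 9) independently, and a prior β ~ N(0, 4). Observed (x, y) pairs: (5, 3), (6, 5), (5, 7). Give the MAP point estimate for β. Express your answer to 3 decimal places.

β̂_MAP = 0.907

log p(β | y) = −Σ(yᵢ − βxᵢ)²/(2·9) − β²/(2·4) + const.
Setting the derivative to zero: Σxᵢ(yᵢ − βxᵢ)/9 − β/4 = 0, so β = Σxᵢyᵢ / (Σxᵢ² + σ²/τ²).
Σxᵢyᵢ = 5·3 + 6·5 + 5·7 = 80; Σxᵢ² = 86; σ²/τ² = 2.25.
β̂_MAP = 80 / (86 + 2.25) = 80/88.25 ≈ 0.907.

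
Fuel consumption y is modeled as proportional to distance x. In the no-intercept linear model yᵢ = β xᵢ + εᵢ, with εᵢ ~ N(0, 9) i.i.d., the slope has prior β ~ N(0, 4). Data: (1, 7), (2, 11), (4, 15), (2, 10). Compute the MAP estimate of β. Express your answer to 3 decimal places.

log p(β | y) = −Σ(yᵢ − βxᵢ)²/(2·9) − β²/(2·4) + const.
Setting the derivative to zero: Σxᵢ(yᵢ − βxᵢ)/9 − β/4 = 0, so β = Σxᵢyᵢ / (Σxᵢ² + σ²/τ²).
Σxᵢyᵢ = 1·7 + 2·11 + 4·15 + 2·10 = 109; Σxᵢ² = 25; σ²/τ² = 2.25.
β̂_MAP = 109 / (25 + 2.25) = 109/27.25 ≈ 4.000.

β̂_MAP = 4.000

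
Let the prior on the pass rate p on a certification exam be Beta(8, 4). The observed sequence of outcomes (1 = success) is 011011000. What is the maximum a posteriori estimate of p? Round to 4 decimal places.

Prior: Beta(8, 4).
Data: 4 successes in 9 trials (from the sequence). The binomial likelihood contributes p^4(1−p)^5, so the posterior is Beta(8+4, 4+5) = Beta(12, 9).
For Beta(a, b) with a, b > 1 the mode is (a−1)/(a+b−2) = 11/19 ≈ 0.5789.

p̂_MAP = 0.5789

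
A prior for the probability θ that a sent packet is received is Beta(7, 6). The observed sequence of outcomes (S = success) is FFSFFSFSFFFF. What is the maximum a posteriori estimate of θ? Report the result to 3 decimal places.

θ̂_MAP = 0.391

Prior: Beta(7, 6).
Data: 3 successes in 12 trials (from the sequence). The binomial likelihood contributes θ^3(1−θ)^9, so the posterior is Beta(7+3, 6+9) = Beta(10, 15).
For Beta(a, b) with a, b > 1 the mode is (a−1)/(a+b−2) = 9/23 ≈ 0.391.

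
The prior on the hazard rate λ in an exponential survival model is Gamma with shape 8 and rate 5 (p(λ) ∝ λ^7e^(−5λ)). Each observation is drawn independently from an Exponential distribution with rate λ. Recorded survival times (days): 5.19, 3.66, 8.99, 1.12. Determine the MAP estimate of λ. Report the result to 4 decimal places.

The Exponential(rate=λ) likelihood is ∝ λ^n e^(−λΣtᵢ). Here n = 4 and Σtᵢ = 5.19 + 3.66 + 8.99 + 1.12 = 18.96.
Posterior ∝ λ^7e^(−5λ) · λ^4e^(−18.96λ) = λ^11e^(−23.96λ), i.e. Gamma(12, 23.96).
Mode = (a−1)/b = 11/23.96 ≈ 0.4591.

λ̂_MAP = 0.4591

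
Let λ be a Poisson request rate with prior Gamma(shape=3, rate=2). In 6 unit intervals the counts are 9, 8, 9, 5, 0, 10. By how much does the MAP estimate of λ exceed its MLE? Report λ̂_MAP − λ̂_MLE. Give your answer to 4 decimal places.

Σxᵢ = 41. Posterior is Gamma(44, 8); MAP = (44−1)/8 = 43/8 ≈ 5.37500.
MLE = x̄ = 41/6 ≈ 6.83333.
Difference = 43/8 − 41/6 = -35/24 ≈ -1.4583.

MAP − MLE = -1.4583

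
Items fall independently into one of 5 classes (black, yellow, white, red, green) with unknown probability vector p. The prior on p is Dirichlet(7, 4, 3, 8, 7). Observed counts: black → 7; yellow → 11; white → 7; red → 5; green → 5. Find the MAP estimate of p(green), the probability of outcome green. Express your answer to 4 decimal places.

MAP estimate of p(green) = 0.1864

The posterior is Dirichlet(αᵢ + nᵢ) = Dirichlet(14, 15, 10, 13, 12).
For a Dirichlet(a₁,…,a_K) with all aᵢ > 1, the mode has j-th component (aⱼ − 1)/(Σaᵢ − K).
Here Σaᵢ = 64 and K = 5, so p(green) = (12 − 1)/(64 − 5) = 11/59 ≈ 0.1864.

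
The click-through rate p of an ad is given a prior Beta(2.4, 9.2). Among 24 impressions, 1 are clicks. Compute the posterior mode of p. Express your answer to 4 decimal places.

p̂_MAP = 0.0714

Prior: Beta(2.4, 9.2).
Data: 1 success in 24 trials. The binomial likelihood contributes p(1−p)^23, so the posterior is Beta(2.4+1, 9.2+23) = Beta(3.4, 32.2).
For Beta(a, b) with a, b > 1 the mode is (a−1)/(a+b−2) = 2.4/33.6 ≈ 0.0714.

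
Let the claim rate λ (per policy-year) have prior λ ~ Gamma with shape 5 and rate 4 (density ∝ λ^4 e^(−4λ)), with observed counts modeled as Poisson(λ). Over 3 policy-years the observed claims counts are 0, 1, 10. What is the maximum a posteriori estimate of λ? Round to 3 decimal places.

λ̂_MAP = 2.143

Σxᵢ = 0+1+10 = 11, with n = 3.
Posterior ∝ λ^4e^(−4λ) · λ^11e^(−3λ) = λ^15e^(−7λ), i.e. Gamma(shape=16, rate=7).
The mode of a Gamma(a, b) with a ≥ 1 (shape–rate) is (a−1)/b = 15/7 ≈ 2.143.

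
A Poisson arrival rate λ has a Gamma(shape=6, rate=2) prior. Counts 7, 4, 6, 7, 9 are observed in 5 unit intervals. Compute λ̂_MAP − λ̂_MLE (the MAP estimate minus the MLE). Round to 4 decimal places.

Σxᵢ = 33. Posterior is Gamma(39, 7); MAP = (39−1)/7 = 38/7 ≈ 5.42857.
MLE = x̄ = 33/5 ≈ 6.60000.
Difference = 38/7 − 33/5 = -41/35 ≈ -1.1714.

MAP − MLE = -1.1714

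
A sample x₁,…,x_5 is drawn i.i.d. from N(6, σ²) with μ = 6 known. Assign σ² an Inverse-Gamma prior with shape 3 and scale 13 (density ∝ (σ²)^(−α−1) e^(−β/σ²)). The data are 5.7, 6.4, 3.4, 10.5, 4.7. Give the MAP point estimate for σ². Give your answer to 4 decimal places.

σ̂²_MAP = 4.2269

Sum of squared deviations about the known mean: SS = (5.7−6)² + (6.4−6)² + (3.4−6)² + (10.5−6)² + (4.7−6)² = 28.95.
The Normal likelihood contributes (σ²)^(−n/2) exp(−SS/(2σ²)), so the posterior is Inverse-Gamma(α + n/2, β + SS/2) = Inverse-Gamma(5.5, 27.475).
The mode of Inverse-Gamma(a, b) is b/(a+1) = 27.475/6.5 ≈ 4.2269.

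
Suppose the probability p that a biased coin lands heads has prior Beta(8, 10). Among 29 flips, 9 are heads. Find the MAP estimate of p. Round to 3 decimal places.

Prior: Beta(8, 10).
Data: 9 successes in 29 trials. The binomial likelihood contributes p^9(1−p)^20, so the posterior is Beta(8+9, 10+20) = Beta(17, 30).
For Beta(a, b) with a, b > 1 the mode is (a−1)/(a+b−2) = 16/45 ≈ 0.356.

p̂_MAP = 0.356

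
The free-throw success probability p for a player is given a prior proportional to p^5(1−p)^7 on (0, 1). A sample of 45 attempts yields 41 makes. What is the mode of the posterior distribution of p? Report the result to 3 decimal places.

The prior density ∝ p^5(1−p)^7 is the kernel of Beta(6, 8).
Data: 41 successes in 45 trials. The binomial likelihood contributes p^41(1−p)^4, so the posterior is Beta(6+41, 8+4) = Beta(47, 12).
For Beta(a, b) with a, b > 1 the mode is (a−1)/(a+b−2) = 46/57 ≈ 0.807.

p̂_MAP = 0.807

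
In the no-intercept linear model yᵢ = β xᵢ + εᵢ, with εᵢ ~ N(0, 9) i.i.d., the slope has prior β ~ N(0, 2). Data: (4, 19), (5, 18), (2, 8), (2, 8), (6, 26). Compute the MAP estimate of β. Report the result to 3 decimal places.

log p(β | y) = −Σ(yᵢ − βxᵢ)²/(2·9) − β²/(2·2) + const.
Setting the derivative to zero: Σxᵢ(yᵢ − βxᵢ)/9 − β/2 = 0, so β = Σxᵢyᵢ / (Σxᵢ² + σ²/τ²).
Σxᵢyᵢ = 4·19 + 5·18 + 2·8 + 2·8 + 6·26 = 354; Σxᵢ² = 85; σ²/τ² = 4.5.
β̂_MAP = 354 / (85 + 4.5) = 354/89.5 ≈ 3.955.

β̂_MAP = 3.955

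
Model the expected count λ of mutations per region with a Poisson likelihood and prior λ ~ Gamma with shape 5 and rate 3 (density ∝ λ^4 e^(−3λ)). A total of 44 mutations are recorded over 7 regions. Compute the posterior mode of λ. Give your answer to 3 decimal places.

λ̂_MAP = 4.800

Σxᵢ = 44, n = 7.
Posterior ∝ λ^4e^(−3λ) · λ^44e^(−7λ) = λ^48e^(−10λ), i.e. Gamma(shape=49, rate=10).
The mode of a Gamma(a, b) with a ≥ 1 (shape–rate) is (a−1)/b = 48/10 ≈ 4.800.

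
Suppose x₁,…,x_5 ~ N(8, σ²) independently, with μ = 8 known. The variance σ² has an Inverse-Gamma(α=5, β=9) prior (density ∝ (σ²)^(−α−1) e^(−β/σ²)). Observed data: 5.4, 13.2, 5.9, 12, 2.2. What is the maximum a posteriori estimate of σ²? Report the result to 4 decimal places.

σ̂²_MAP = 6.2265

Sum of squared deviations about the known mean: SS = (5.4−8)² + (13.2−8)² + (5.9−8)² + (12−8)² + (2.2−8)² = 87.85.
The Normal likelihood contributes (σ²)^(−n/2) exp(−SS/(2σ²)), so the posterior is Inverse-Gamma(α + n/2, β + SS/2) = Inverse-Gamma(7.5, 52.925).
The mode of Inverse-Gamma(a, b) is b/(a+1) = 52.925/8.5 ≈ 6.2265.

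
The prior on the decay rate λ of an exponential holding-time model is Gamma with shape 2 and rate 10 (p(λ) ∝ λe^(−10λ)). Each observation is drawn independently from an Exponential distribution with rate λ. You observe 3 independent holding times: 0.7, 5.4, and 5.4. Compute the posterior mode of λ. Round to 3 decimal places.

The Exponential(rate=λ) likelihood is ∝ λ^n e^(−λΣtᵢ). Here n = 3 and Σtᵢ = 0.7 + 5.4 + 5.4 = 11.5.
Posterior ∝ λe^(−10λ) · λ^3e^(−11.5λ) = λ^4e^(−21.5λ), i.e. Gamma(5, 21.5).
Mode = (a−1)/b = 4/21.5 ≈ 0.186.

λ̂_MAP = 0.186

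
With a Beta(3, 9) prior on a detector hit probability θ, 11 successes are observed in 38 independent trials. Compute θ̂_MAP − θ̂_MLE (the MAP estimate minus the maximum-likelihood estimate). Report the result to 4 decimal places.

Posterior is Beta(14, 36); MAP = (14−1)/(50−2) = 13/48 ≈ 0.27083.
MLE ignores the prior: θ̂_MLE = k/n = 11/38 ≈ 0.28947.
Difference = 13/48 − 11/38 = -17/912 ≈ -0.0186.

MAP − MLE = -0.0186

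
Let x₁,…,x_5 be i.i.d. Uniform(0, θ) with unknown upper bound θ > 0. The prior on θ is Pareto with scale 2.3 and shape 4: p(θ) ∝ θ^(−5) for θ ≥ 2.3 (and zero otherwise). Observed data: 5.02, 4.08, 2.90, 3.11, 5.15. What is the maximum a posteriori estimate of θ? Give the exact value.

The Uniform(0, θ) likelihood is θ^(−n) for θ ≥ max(xᵢ), zero otherwise. Here max(xᵢ) = 5.15.
Posterior ∝ θ^(−5) · θ^(−5) = θ^(−10) on θ ≥ max(2.3, 5.15) = 5.15.
This density is strictly decreasing in θ, so the posterior mode lies at the lower boundary of the support.

θ̂_MAP = 5.15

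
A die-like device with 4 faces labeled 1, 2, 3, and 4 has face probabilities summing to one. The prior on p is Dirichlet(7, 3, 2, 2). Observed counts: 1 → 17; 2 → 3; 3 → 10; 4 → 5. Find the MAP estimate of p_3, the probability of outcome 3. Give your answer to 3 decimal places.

MAP estimate: 0.244

The posterior is Dirichlet(αᵢ + nᵢ) = Dirichlet(24, 6, 12, 7).
For a Dirichlet(a₁,…,a_K) with all aᵢ > 1, the mode has j-th component (aⱼ − 1)/(Σaᵢ − K).
Here Σaᵢ = 49 and K = 4, so p_3 = (12 − 1)/(49 − 4) = 11/45 ≈ 0.244.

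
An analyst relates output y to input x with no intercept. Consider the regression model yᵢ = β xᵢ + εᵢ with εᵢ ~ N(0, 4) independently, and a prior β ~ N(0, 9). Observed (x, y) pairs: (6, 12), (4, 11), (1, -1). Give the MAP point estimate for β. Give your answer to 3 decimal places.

β̂_MAP = 2.152

log p(β | y) = −Σ(yᵢ − βxᵢ)²/(2·4) − β²/(2·9) + const.
Setting the derivative to zero: Σxᵢ(yᵢ − βxᵢ)/4 − β/9 = 0, so β = Σxᵢyᵢ / (Σxᵢ² + σ²/τ²).
Σxᵢyᵢ = 6·12 + 4·11 + 1·(-1) = 115; Σxᵢ² = 53; σ²/τ² = 4/9.
β̂_MAP = 115 / (53 + 4/9) = 115/(481/9) = 1035/481 ≈ 2.152.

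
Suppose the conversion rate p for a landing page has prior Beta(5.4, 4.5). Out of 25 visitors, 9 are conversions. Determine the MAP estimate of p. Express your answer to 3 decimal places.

Prior: Beta(5.4, 4.5).
Data: 9 successes in 25 trials. The binomial likelihood contributes p^9(1−p)^16, so the posterior is Beta(5.4+9, 4.5+16) = Beta(14.4, 20.5).
For Beta(a, b) with a, b > 1 the mode is (a−1)/(a+b−2) = 13.4/32.9 ≈ 0.407.

p̂_MAP = 0.407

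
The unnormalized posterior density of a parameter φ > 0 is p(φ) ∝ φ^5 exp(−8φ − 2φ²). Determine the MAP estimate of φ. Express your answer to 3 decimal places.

ℓ'(φ) = 5/φ − 8 − 4φ. Setting this to zero and multiplying by φ: 4φ² + 8φ − 5 = 0.
φ = (−8 + √(8² + 4·4·5)) / (2·4) = (−8 + √144) / 8 = (−8 + 12)/8 = 1/2.
ℓ''(φ) = −5/φ² − 4 < 0, confirming a maximum.

φ̂_MAP = 0.500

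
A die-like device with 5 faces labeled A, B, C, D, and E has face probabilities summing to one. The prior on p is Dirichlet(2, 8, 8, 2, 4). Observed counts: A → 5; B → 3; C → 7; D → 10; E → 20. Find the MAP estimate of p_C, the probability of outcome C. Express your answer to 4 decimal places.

MAP estimate of p_C = 0.2188

The posterior is Dirichlet(αᵢ + nᵢ) = Dirichlet(7, 11, 15, 12, 24).
For a Dirichlet(a₁,…,a_K) with all aᵢ > 1, the mode has j-th component (aⱼ − 1)/(Σaᵢ − K).
Here Σaᵢ = 69 and K = 5, so p_C = (15 − 1)/(69 − 5) = 14/64 ≈ 0.2188.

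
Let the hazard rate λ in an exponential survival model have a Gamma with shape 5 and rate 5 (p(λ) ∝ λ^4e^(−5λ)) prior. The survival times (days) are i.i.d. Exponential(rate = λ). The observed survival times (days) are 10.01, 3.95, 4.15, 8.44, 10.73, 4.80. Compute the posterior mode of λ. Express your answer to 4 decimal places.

The Exponential(rate=λ) likelihood is ∝ λ^n e^(−λΣtᵢ). Here n = 6 and Σtᵢ = 10.01 + 3.95 + 4.15 + 8.44 + 10.73 + 4.80 = 42.08.
Posterior ∝ λ^4e^(−5λ) · λ^6e^(−42.08λ) = λ^10e^(−47.08λ), i.e. Gamma(11, 47.08).
Mode = (a−1)/b = 10/47.08 ≈ 0.2124.

λ̂_MAP = 0.2124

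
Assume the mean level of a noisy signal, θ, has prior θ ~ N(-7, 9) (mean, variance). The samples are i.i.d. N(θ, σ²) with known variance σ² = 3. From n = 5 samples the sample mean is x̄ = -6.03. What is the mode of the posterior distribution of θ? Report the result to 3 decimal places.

n = 5, x̄ = -6.03.
For a Normal prior and Normal likelihood with known variance, the posterior is Normal; its mode equals its mean, the precision-weighted average.
Prior precision 1/σ₀² = 1/9; data precision n/σ² = 5/3.
θ̂ = ((1/9)·(-7) + (5/3)·(-6.03)) / (1/9 + 5/3) = (-1949/180)/(16/9) = -6.090625 ≈ -6.091.

θ̂_MAP = -6.091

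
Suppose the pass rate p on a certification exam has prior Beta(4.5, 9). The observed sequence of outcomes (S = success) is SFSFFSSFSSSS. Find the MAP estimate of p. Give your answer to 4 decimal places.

Prior: Beta(4.5, 9).
Data: 8 successes in 12 trials (from the sequence). The binomial likelihood contributes p^8(1−p)^4, so the posterior is Beta(4.5+8, 9+4) = Beta(12.5, 13).
For Beta(a, b) with a, b > 1 the mode is (a−1)/(a+b−2) = 11.5/23.5 ≈ 0.4894.

p̂_MAP = 0.4894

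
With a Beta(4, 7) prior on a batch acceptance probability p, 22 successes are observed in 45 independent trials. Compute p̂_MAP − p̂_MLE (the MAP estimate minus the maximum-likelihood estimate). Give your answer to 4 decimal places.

MAP − MLE = -0.0259

Posterior is Beta(26, 30); MAP = (26−1)/(56−2) = 25/54 ≈ 0.46296.
MLE ignores the prior: p̂_MLE = k/n = 22/45 ≈ 0.48889.
Difference = 25/54 − 22/45 = -7/270 ≈ -0.0259.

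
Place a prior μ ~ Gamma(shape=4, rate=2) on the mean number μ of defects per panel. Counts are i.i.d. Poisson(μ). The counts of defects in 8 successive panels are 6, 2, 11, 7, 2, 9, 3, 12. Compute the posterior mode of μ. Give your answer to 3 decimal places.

Σxᵢ = 6+2+11+7+2+9+3+12 = 52, with n = 8.
Posterior ∝ μ^3e^(−2μ) · μ^52e^(−8μ) = μ^55e^(−10μ), i.e. Gamma(shape=56, rate=10).
The mode of a Gamma(a, b) with a ≥ 1 (shape–rate) is (a−1)/b = 55/10 ≈ 5.500.

μ̂_MAP = 5.500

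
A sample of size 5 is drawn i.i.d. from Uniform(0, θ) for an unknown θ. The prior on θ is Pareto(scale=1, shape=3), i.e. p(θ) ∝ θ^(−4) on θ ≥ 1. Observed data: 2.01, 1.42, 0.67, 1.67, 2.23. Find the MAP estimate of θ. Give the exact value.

θ̂_MAP = 2.23

The Uniform(0, θ) likelihood is θ^(−n) for θ ≥ max(xᵢ), zero otherwise. Here max(xᵢ) = 2.23.
Posterior ∝ θ^(−4) · θ^(−5) = θ^(−9) on θ ≥ max(1, 2.23) = 2.23.
This density is strictly decreasing in θ, so the posterior mode lies at the lower boundary of the support.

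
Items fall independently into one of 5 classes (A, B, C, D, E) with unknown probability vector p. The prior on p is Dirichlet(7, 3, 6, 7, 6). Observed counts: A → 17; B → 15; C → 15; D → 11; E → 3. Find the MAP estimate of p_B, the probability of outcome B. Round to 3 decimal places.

MAP estimate of p_B = 0.200

The posterior is Dirichlet(αᵢ + nᵢ) = Dirichlet(24, 18, 21, 18, 9).
For a Dirichlet(a₁,…,a_K) with all aᵢ > 1, the mode has j-th component (aⱼ − 1)/(Σaᵢ − K).
Here Σaᵢ = 90 and K = 5, so p_B = (18 − 1)/(90 − 5) = 17/85 ≈ 0.200.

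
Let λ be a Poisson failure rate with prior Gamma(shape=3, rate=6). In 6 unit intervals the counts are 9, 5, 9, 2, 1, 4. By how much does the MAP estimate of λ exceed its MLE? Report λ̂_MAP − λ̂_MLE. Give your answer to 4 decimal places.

MAP − MLE = -2.3333

Σxᵢ = 30. Posterior is Gamma(33, 12); MAP = (33−1)/12 = 32/12 ≈ 2.66667.
MLE = x̄ = 30/6 ≈ 5.00000.
Difference = 32/12 − 30/6 = -7/3 ≈ -2.3333.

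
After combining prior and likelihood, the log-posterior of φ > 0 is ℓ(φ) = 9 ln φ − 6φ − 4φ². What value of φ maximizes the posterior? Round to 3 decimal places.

ℓ'(φ) = 9/φ − 6 − 8φ. Setting this to zero and multiplying by φ: 8φ² + 6φ − 9 = 0.
φ = (−6 + √(6² + 4·8·9)) / (2·8) = (−6 + √324) / 16 = (−6 + 18)/16 = 3/4.
ℓ''(φ) = −9/φ² − 8 < 0, confirming a maximum.

φ̂_MAP = 0.750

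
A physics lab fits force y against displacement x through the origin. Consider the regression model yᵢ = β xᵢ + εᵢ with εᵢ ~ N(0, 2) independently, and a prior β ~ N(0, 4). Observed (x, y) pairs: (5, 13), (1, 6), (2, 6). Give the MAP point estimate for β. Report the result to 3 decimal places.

log p(β | y) = −Σ(yᵢ − βxᵢ)²/(2·2) − β²/(2·4) + const.
Setting the derivative to zero: Σxᵢ(yᵢ − βxᵢ)/2 − β/4 = 0, so β = Σxᵢyᵢ / (Σxᵢ² + σ²/τ²).
Σxᵢyᵢ = 5·13 + 1·6 + 2·6 = 83; Σxᵢ² = 30; σ²/τ² = 0.5.
β̂_MAP = 83 / (30 + 0.5) = 83/30.5 ≈ 2.721.

β̂_MAP = 2.721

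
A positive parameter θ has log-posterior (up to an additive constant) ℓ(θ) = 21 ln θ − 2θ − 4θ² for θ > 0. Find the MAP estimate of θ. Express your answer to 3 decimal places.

θ̂_MAP = 1.500

ℓ'(θ) = 21/θ − 2 − 8θ. Setting this to zero and multiplying by θ: 8θ² + 2θ − 21 = 0.
θ = (−2 + √(2² + 4·8·21)) / (2·8) = (−2 + √676) / 16 = (−2 + 26)/16 = 3/2.
ℓ''(θ) = −21/θ² − 8 < 0, confirming a maximum.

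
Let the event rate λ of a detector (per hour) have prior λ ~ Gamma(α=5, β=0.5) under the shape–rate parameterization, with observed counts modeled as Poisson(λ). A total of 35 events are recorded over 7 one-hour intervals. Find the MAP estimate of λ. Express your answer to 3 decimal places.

Σxᵢ = 35, n = 7.
Posterior ∝ λ^4e^(−0.5λ) · λ^35e^(−7λ) = λ^39e^(−7.5λ), i.e. Gamma(shape=40, rate=7.5).
The mode of a Gamma(a, b) with a ≥ 1 (shape–rate) is (a−1)/b = 39/7.5 ≈ 5.200.

λ̂_MAP = 5.200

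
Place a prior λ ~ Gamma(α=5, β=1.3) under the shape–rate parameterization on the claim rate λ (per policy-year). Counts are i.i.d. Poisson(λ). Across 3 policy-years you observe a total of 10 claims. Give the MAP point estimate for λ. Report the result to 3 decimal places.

λ̂_MAP = 3.256

Σxᵢ = 10, n = 3.
Posterior ∝ λ^4e^(−1.3λ) · λ^10e^(−3λ) = λ^14e^(−4.3λ), i.e. Gamma(shape=15, rate=4.3).
The mode of a Gamma(a, b) with a ≥ 1 (shape–rate) is (a−1)/b = 14/4.3 ≈ 3.256.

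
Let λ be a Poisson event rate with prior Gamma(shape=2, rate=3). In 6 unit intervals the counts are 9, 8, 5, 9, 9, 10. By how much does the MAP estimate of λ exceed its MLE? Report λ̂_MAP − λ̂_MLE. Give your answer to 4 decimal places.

Σxᵢ = 50. Posterior is Gamma(52, 9); MAP = (52−1)/9 = 51/9 ≈ 5.66667.
MLE = x̄ = 50/6 ≈ 8.33333.
Difference = 51/9 − 50/6 = -8/3 ≈ -2.6667.

MAP − MLE = -2.6667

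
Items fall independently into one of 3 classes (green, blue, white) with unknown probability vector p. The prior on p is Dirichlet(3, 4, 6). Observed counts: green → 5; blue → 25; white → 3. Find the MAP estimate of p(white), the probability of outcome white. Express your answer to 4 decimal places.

MAP estimate of p(white) = 0.1860

The posterior is Dirichlet(αᵢ + nᵢ) = Dirichlet(8, 29, 9).
For a Dirichlet(a₁,…,a_K) with all aᵢ > 1, the mode has j-th component (aⱼ − 1)/(Σaᵢ − K).
Here Σaᵢ = 46 and K = 3, so p(white) = (9 − 1)/(46 − 3) = 8/43 ≈ 0.1860.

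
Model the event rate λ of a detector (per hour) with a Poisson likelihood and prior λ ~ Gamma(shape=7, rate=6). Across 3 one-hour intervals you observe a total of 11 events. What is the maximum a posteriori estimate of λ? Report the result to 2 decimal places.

Σxᵢ = 11, n = 3.
Posterior ∝ λ^6e^(−6λ) · λ^11e^(−3λ) = λ^17e^(−9λ), i.e. Gamma(shape=18, rate=9).
The mode of a Gamma(a, b) with a ≥ 1 (shape–rate) is (a−1)/b = 17/9 ≈ 1.89.

λ̂_MAP = 1.89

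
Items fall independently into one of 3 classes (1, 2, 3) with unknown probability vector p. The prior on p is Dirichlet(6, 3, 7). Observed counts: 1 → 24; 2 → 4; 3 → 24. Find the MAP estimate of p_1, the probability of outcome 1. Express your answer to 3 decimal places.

The posterior is Dirichlet(αᵢ + nᵢ) = Dirichlet(30, 7, 31).
For a Dirichlet(a₁,…,a_K) with all aᵢ > 1, the mode has j-th component (aⱼ − 1)/(Σaᵢ − K).
Here Σaᵢ = 68 and K = 3, so p_1 = (30 − 1)/(68 − 3) = 29/65 ≈ 0.446.

MAP estimate: 0.446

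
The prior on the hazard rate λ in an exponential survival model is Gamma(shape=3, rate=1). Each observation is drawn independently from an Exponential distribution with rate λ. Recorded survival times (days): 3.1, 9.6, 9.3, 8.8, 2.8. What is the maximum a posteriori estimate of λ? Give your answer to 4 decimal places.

The Exponential(rate=λ) likelihood is ∝ λ^n e^(−λΣtᵢ). Here n = 5 and Σtᵢ = 3.1 + 9.6 + 9.3 + 8.8 + 2.8 = 33.6.
Posterior ∝ λ^2e^(−1λ) · λ^5e^(−33.6λ) = λ^7e^(−34.6λ), i.e. Gamma(8, 34.6).
Mode = (a−1)/b = 7/34.6 ≈ 0.2023.

λ̂_MAP = 0.2023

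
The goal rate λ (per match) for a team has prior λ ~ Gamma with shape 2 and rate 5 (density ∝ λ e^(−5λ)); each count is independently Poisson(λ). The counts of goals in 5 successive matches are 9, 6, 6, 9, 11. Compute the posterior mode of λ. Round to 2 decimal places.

λ̂_MAP = 4.20

Σxᵢ = 9+6+6+9+11 = 41, with n = 5.
Posterior ∝ λe^(−5λ) · λ^41e^(−5λ) = λ^42e^(−10λ), i.e. Gamma(shape=43, rate=10).
The mode of a Gamma(a, b) with a ≥ 1 (shape–rate) is (a−1)/b = 42/10 ≈ 4.20.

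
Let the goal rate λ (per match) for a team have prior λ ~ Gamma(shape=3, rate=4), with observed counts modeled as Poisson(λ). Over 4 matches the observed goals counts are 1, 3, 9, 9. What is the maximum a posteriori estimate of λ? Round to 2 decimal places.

Σxᵢ = 1+3+9+9 = 22, with n = 4.
Posterior ∝ λ^2e^(−4λ) · λ^22e^(−4λ) = λ^24e^(−8λ), i.e. Gamma(shape=25, rate=8).
The mode of a Gamma(a, b) with a ≥ 1 (shape–rate) is (a−1)/b = 24/8 ≈ 3.00.

λ̂_MAP = 3.00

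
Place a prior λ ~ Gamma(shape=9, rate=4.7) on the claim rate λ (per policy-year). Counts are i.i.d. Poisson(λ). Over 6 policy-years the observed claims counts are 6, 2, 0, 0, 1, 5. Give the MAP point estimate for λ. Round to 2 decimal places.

λ̂_MAP = 2.06

Σxᵢ = 6+2+0+0+1+5 = 14, with n = 6.
Posterior ∝ λ^8e^(−4.7λ) · λ^14e^(−6λ) = λ^22e^(−10.7λ), i.e. Gamma(shape=23, rate=10.7).
The mode of a Gamma(a, b) with a ≥ 1 (shape–rate) is (a−1)/b = 22/10.7 ≈ 2.06.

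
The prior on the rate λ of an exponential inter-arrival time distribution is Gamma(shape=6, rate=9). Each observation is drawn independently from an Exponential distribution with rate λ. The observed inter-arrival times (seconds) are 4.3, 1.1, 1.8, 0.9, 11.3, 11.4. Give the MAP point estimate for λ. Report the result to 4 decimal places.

λ̂_MAP = 0.2764

The Exponential(rate=λ) likelihood is ∝ λ^n e^(−λΣtᵢ). Here n = 6 and Σtᵢ = 4.3 + 1.1 + 1.8 + 0.9 + 11.3 + 11.4 = 30.8.
Posterior ∝ λ^5e^(−9λ) · λ^6e^(−30.8λ) = λ^11e^(−39.8λ), i.e. Gamma(12, 39.8).
Mode = (a−1)/b = 11/39.8 ≈ 0.2764.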